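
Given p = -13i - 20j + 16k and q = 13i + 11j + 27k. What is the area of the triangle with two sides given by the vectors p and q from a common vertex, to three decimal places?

457.937

i: (-20)·27 - 16·11 = -540 - 176 = -716
j: 16·13 - (-13)·27 = 208 - (-351) = 559
k: (-13)·11 - (-20)·13 = -143 - (-260) = 117
p × q = (-716, 559, 117)
|p × q| = √((-716)² + 559² + 117²) = √838826 ≈ 915.8744
area = ½ · 915.8744 ≈ 457.937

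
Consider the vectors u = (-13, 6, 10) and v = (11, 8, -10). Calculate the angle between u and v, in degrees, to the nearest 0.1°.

u · v = (-13)·11 + 6·8 + 10·(-10) = -143 + 48 - 100 = -195
|u|² = 169 + 36 + 100 = 305,  |u| = √305 ≈ 17.464249
|v|² = 121 + 64 + 100 = 285,  |v| = √285 ≈ 16.881943
cos θ = -195 / (17.464249 · 16.881943) ≈ -0.66140
θ = arccos(-0.66140) ≈ 131.4°

131.4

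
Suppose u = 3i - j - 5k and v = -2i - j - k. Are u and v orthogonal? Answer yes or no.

u · v = 3·(-2) + (-1)·(-1) + (-5)·(-1) = -6 + 1 + 5 = 0
Zero, so the vectors are orthogonal.

yes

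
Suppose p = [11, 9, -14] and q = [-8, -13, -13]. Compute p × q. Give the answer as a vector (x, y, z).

(-299, 255, -71)

i: 9·(-13) - (-14)·(-13) = -117 - 182 = -299
j: (-14)·(-8) - 11·(-13) = 112 - (-143) = 255
k: 11·(-13) - 9·(-8) = -143 - (-72) = -71
p × q = (-299, 255, -71)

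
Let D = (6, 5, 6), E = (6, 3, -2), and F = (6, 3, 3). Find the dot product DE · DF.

28

DE = E − D = (0, -2, -8)
DF = F − D = (0, -2, -3)
DE · DF = 0·0 + (-2)·(-2) + (-8)·(-3) = 0 + 4 + 24 = 28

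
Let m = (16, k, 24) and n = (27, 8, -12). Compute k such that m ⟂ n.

m · n = 16·27 + k·8 + 24·(-12) = 144 + 8k
Set equal to 0: 8k = -144, so k = -18.

-18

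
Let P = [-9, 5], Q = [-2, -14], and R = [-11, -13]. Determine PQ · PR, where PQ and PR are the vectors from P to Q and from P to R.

328

PQ = Q − P = (7, -19)
PR = R − P = (-2, -18)
PQ · PR = 7·(-2) + (-19)·(-18) = -14 + 342 = 328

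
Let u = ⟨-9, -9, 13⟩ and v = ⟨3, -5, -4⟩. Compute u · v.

-34

u · v = (-9)·3 + (-9)·(-5) + 13·(-4) = -27 + 45 - 52 = -34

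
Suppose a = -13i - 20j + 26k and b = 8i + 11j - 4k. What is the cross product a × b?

(-206, 156, 17)

i: (-20)·(-4) - 26·11 = 80 - 286 = -206
j: 26·8 - (-13)·(-4) = 208 - 52 = 156
k: (-13)·11 - (-20)·8 = -143 - (-160) = 17
a × b = (-206, 156, 17)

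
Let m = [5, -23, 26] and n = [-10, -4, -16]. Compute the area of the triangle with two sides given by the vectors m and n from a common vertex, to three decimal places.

281.817

i: (-23)·(-16) - 26·(-4) = 368 - (-104) = 472
j: 26·(-10) - 5·(-16) = -260 - (-80) = -180
k: 5·(-4) - (-23)·(-10) = -20 - 230 = -250
m × n = (472, -180, -250)
|m × n| = √(472² + (-180)² + (-250)²) = √317684 ≈ 563.6346
area = ½ · 563.6346 ≈ 281.817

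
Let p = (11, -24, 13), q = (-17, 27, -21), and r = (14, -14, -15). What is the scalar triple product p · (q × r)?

3667

q × r:
i: 27·(-15) - (-21)·(-14) = -405 - 294 = -699
j: (-21)·14 - (-17)·(-15) = -294 - 255 = -549
k: (-17)·(-14) - 27·14 = 238 - 378 = -140
q × r = (-699, -549, -140)
p · (q × r) = 11·(-699) + (-24)·(-549) + 13·(-140) = -7689 + 13176 - 1820 = 3667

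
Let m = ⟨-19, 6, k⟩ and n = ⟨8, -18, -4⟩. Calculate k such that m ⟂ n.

m · n = (-19)·8 + 6·(-18) + k·(-4) = -260 - 4k
Set equal to 0: -4k = 260, so k = -65.

-65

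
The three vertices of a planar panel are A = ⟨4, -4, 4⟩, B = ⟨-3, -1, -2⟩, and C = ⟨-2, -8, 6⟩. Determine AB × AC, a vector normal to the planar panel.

AB = (-7, 3, -6)
AC = (-6, -4, 2)
i: 3·2 - (-6)·(-4) = 6 - 24 = -18
j: (-6)·(-6) - (-7)·2 = 36 - (-14) = 50
k: (-7)·(-4) - 3·(-6) = 28 - (-18) = 46
AB × AC = (-18, 50, 46)

(-18, 50, 46)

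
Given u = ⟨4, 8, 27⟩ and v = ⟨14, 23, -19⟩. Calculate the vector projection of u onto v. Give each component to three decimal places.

(-3.519, -5.782, 4.776)

u · v = 4·14 + 8·23 + 27·(-19) = 56 + 184 - 513 = -273
|v|² = 196 + 529 + 361 = 1086
proj_v u = (-273/1086) · (14, 23, -19) ≈ (-3.519, -5.782, 4.776)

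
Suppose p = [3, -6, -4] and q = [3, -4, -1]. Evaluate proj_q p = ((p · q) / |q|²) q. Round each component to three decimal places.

p · q = 3·3 + (-6)·(-4) + (-4)·(-1) = 9 + 24 + 4 = 37
|q|² = 9 + 16 + 1 = 26
proj_q p = (37/26) · (3, -4, -1) ≈ (4.269, -5.692, -1.423)

(4.269, -5.692, -1.423)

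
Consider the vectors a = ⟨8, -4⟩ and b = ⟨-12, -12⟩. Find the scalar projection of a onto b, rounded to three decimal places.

-2.828

a · b = 8·(-12) + (-4)·(-12) = -96 + 48 = -48
|b| = √(144 + 144) = √288 ≈ 16.9706
comp_b a = -48 / √288 ≈ -2.828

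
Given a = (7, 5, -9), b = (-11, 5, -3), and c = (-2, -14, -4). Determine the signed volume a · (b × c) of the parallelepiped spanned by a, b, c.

b × c:
i: 5·(-4) - (-3)·(-14) = -20 - 42 = -62
j: (-3)·(-2) - (-11)·(-4) = 6 - 44 = -38
k: (-11)·(-14) - 5·(-2) = 154 - (-10) = 164
b × c = (-62, -38, 164)
a · (b × c) = 7·(-62) + 5·(-38) + (-9)·164 = -434 - 190 - 1476 = -2100

-2100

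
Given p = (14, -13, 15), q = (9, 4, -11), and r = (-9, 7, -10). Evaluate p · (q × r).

-454

q × r:
i: 4·(-10) - (-11)·7 = -40 - (-77) = 37
j: (-11)·(-9) - 9·(-10) = 99 - (-90) = 189
k: 9·7 - 4·(-9) = 63 - (-36) = 99
q × r = (37, 189, 99)
p · (q × r) = 14·37 + (-13)·189 + 15·99 = 518 - 2457 + 1485 = -454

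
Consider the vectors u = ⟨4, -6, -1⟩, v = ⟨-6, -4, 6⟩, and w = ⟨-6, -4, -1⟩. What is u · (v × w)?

364

v × w:
i: (-4)·(-1) - 6·(-4) = 4 - (-24) = 28
j: 6·(-6) - (-6)·(-1) = -36 - 6 = -42
k: (-6)·(-4) - (-4)·(-6) = 24 - 24 = 0
v × w = (28, -42, 0)
u · (v × w) = 4·28 + (-6)·(-42) + (-1)·0 = 112 + 252 + 0 = 364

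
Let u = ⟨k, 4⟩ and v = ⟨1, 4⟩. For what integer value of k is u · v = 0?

u · v = k·1 + 4·4 = 16 + 1k
Set equal to 0: 1k = -16, so k = -16.

-16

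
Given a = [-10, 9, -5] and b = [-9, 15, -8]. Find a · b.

265

a · b = (-10)·(-9) + 9·15 + (-5)·(-8) = 90 + 135 + 40 = 265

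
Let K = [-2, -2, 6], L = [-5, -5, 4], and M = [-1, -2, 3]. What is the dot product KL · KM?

3

KL = L − K = (-3, -3, -2)
KM = M − K = (1, 0, -3)
KL · KM = (-3)·1 + (-3)·0 + (-2)·(-3) = -3 + 0 + 6 = 3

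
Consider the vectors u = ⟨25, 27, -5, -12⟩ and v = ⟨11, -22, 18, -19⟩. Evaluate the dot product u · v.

u · v = 25·11 + 27·(-22) + (-5)·18 + (-12)·(-19) = 275 - 594 - 90 + 228 = -181

-181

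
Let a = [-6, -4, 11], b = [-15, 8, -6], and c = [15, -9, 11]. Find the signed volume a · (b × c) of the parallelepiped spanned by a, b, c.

-339

b × c:
i: 8·11 - (-6)·(-9) = 88 - 54 = 34
j: (-6)·15 - (-15)·11 = -90 - (-165) = 75
k: (-15)·(-9) - 8·15 = 135 - 120 = 15
b × c = (34, 75, 15)
a · (b × c) = (-6)·34 + (-4)·75 + 11·15 = -204 - 300 + 165 = -339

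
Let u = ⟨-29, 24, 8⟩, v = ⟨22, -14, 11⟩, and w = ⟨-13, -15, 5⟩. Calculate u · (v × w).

v × w:
i: (-14)·5 - 11·(-15) = -70 - (-165) = 95
j: 11·(-13) - 22·5 = -143 - 110 = -253
k: 22·(-15) - (-14)·(-13) = -330 - 182 = -512
v × w = (95, -253, -512)
u · (v × w) = (-29)·95 + 24·(-253) + 8·(-512) = -2755 - 6072 - 4096 = -12923

-12923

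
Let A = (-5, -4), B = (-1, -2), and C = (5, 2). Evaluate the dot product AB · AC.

52

AB = B − A = (4, 2)
AC = C − A = (10, 6)
AB · AC = 4·10 + 2·6 = 40 + 12 = 52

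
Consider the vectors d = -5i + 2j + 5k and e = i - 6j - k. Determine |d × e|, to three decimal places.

39.598

i: 2·(-1) - 5·(-6) = -2 - (-30) = 28
j: 5·1 - (-5)·(-1) = 5 - 5 = 0
k: (-5)·(-6) - 2·1 = 30 - 2 = 28
d × e = (28, 0, 28)
|d × e| = √(28² + 0² + 28²) = √1568 ≈ 39.5980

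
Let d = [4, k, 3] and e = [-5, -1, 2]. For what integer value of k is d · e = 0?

d · e = 4·(-5) + k·(-1) + 3·2 = -14 - 1k
Set equal to 0: -1k = 14, so k = -14.

-14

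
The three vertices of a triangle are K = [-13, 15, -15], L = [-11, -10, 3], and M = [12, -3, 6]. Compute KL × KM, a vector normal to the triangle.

KL = (2, -25, 18)
KM = (25, -18, 21)
i: (-25)·21 - 18·(-18) = -525 - (-324) = -201
j: 18·25 - 2·21 = 450 - 42 = 408
k: 2·(-18) - (-25)·25 = -36 - (-625) = 589
KL × KM = (-201, 408, 589)

(-201, 408, 589)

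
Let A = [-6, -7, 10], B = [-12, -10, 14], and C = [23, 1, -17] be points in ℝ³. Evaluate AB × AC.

AB = (-6, -3, 4)
AC = (29, 8, -27)
i: (-3)·(-27) - 4·8 = 81 - 32 = 49
j: 4·29 - (-6)·(-27) = 116 - 162 = -46
k: (-6)·8 - (-3)·29 = -48 - (-87) = 39
AB × AC = (49, -46, 39)

(49, -46, 39)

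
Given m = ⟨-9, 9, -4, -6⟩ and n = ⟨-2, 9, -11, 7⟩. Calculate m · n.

101

m · n = (-9)·(-2) + 9·9 + (-4)·(-11) + (-6)·7 = 18 + 81 + 44 - 42 = 101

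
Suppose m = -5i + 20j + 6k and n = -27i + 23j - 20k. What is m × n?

(-538, -262, 425)

i: 20·(-20) - 6·23 = -400 - 138 = -538
j: 6·(-27) - (-5)·(-20) = -162 - 100 = -262
k: (-5)·23 - 20·(-27) = -115 - (-540) = 425
m × n = (-538, -262, 425)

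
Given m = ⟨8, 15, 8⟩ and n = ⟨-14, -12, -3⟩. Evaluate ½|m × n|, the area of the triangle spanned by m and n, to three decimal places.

i: 15·(-3) - 8·(-12) = -45 - (-96) = 51
j: 8·(-14) - 8·(-3) = -112 - (-24) = -88
k: 8·(-12) - 15·(-14) = -96 - (-210) = 114
m × n = (51, -88, 114)
|m × n| = √(51² + (-88)² + 114²) = √23341 ≈ 152.7776
area = ½ · 152.7776 ≈ 76.389

76.389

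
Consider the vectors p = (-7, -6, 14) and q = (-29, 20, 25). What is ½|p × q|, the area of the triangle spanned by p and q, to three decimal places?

i: (-6)·25 - 14·20 = -150 - 280 = -430
j: 14·(-29) - (-7)·25 = -406 - (-175) = -231
k: (-7)·20 - (-6)·(-29) = -140 - 174 = -314
p × q = (-430, -231, -314)
|p × q| = √((-430)² + (-231)² + (-314)²) = √336857 ≈ 580.3938
area = ½ · 580.3938 ≈ 290.197

290.197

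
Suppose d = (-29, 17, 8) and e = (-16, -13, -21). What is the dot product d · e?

75

d · e = (-29)·(-16) + 17·(-13) + 8·(-21) = 464 - 221 - 168 = 75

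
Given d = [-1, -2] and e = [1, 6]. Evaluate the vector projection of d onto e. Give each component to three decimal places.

d · e = (-1)·1 + (-2)·6 = -1 - 12 = -13
|e|² = 1 + 36 = 37
proj_e d = (-13/37) · (1, 6) ≈ (-0.351, -2.108)

(-0.351, -2.108)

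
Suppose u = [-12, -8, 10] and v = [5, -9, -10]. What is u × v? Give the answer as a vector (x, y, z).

i: (-8)·(-10) - 10·(-9) = 80 - (-90) = 170
j: 10·5 - (-12)·(-10) = 50 - 120 = -70
k: (-12)·(-9) - (-8)·5 = 108 - (-40) = 148
u × v = (170, -70, 148)

(170, -70, 148)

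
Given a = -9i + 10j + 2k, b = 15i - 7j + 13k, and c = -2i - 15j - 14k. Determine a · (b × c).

b × c:
i: (-7)·(-14) - 13·(-15) = 98 - (-195) = 293
j: 13·(-2) - 15·(-14) = -26 - (-210) = 184
k: 15·(-15) - (-7)·(-2) = -225 - 14 = -239
b × c = (293, 184, -239)
a · (b × c) = (-9)·293 + 10·184 + 2·(-239) = -2637 + 1840 - 478 = -1275

-1275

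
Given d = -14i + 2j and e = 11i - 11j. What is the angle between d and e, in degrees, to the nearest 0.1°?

d · e = (-14)·11 + 2·(-11) = -154 - 22 = -176
|d|² = 196 + 4 = 200,  |d| = √200 ≈ 14.142136
|e|² = 121 + 121 = 242,  |e| = √242 ≈ 15.556349
cos θ = -176 / (14.142136 · 15.556349) ≈ -0.80000
θ = arccos(-0.80000) ≈ 143.1°

143.1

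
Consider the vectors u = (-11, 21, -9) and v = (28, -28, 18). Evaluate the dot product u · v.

-1058

u · v = (-11)·28 + 21·(-28) + (-9)·18 = -308 - 588 - 162 = -1058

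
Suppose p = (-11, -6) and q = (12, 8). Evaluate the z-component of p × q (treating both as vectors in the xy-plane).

-16

(-11)·8 - (-6)·12 = -88 - (-72) = -16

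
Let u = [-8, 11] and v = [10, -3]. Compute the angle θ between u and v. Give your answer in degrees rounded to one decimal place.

142.7

u · v = (-8)·10 + 11·(-3) = -80 - 33 = -113
|u|² = 64 + 121 = 185,  |u| = √185 ≈ 13.601471
|v|² = 100 + 9 = 109,  |v| = √109 ≈ 10.440307
cos θ = -113 / (13.601471 · 10.440307) ≈ -0.79575
θ = arccos(-0.79575) ≈ 142.7°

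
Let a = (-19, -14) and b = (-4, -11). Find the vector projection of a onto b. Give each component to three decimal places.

(-6.715, -18.467)

a · b = (-19)·(-4) + (-14)·(-11) = 76 + 154 = 230
|b|² = 16 + 121 = 137
proj_b a = (230/137) · (-4, -11) ≈ (-6.715, -18.467)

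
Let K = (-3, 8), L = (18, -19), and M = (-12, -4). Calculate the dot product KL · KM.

135

KL = L − K = (21, -27)
KM = M − K = (-9, -12)
KL · KM = 21·(-9) + (-27)·(-12) = -189 + 324 = 135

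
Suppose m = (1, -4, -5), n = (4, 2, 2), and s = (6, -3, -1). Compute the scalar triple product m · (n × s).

n × s:
i: 2·(-1) - 2·(-3) = -2 - (-6) = 4
j: 2·6 - 4·(-1) = 12 - (-4) = 16
k: 4·(-3) - 2·6 = -12 - 12 = -24
n × s = (4, 16, -24)
m · (n × s) = 1·4 + (-4)·16 + (-5)·(-24) = 4 - 64 + 120 = 60

60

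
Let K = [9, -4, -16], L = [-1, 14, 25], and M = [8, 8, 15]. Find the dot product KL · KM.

KL = L − K = (-10, 18, 41)
KM = M − K = (-1, 12, 31)
KL · KM = (-10)·(-1) + 18·12 + 41·31 = 10 + 216 + 1271 = 1497

1497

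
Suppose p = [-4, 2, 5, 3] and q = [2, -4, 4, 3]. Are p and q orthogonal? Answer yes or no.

p · q = (-4)·2 + 2·(-4) + 5·4 + 3·3 = -8 - 8 + 20 + 9 = 13
Nonzero, so the vectors are not orthogonal.

no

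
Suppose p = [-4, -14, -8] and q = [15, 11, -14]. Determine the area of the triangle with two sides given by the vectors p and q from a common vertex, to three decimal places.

186.540

i: (-14)·(-14) - (-8)·11 = 196 - (-88) = 284
j: (-8)·15 - (-4)·(-14) = -120 - 56 = -176
k: (-4)·11 - (-14)·15 = -44 - (-210) = 166
p × q = (284, -176, 166)
|p × q| = √(284² + (-176)² + 166²) = √139188 ≈ 373.0791
area = ½ · 373.0791 ≈ 186.540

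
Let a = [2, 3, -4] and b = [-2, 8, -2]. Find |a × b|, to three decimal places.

36.111

i: 3·(-2) - (-4)·8 = -6 - (-32) = 26
j: (-4)·(-2) - 2·(-2) = 8 - (-4) = 12
k: 2·8 - 3·(-2) = 16 - (-6) = 22
a × b = (26, 12, 22)
|a × b| = √(26² + 12² + 22²) = √1304 ≈ 36.1109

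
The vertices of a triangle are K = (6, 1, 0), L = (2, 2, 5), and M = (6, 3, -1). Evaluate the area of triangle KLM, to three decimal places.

KL = (-4, 1, 5),  KM = (0, 2, -1)
i: 1·(-1) - 5·2 = -1 - 10 = -11
j: 5·0 - (-4)·(-1) = 0 - 4 = -4
k: (-4)·2 - 1·0 = -8 - 0 = -8
KL × KM = (-11, -4, -8)
|KL × KM| = √201 ≈ 14.1774
area = ½ · 14.1774 ≈ 7.089

7.089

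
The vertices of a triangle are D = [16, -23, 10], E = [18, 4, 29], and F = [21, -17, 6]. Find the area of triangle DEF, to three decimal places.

DE = (2, 27, 19),  DF = (5, 6, -4)
i: 27·(-4) - 19·6 = -108 - 114 = -222
j: 19·5 - 2·(-4) = 95 - (-8) = 103
k: 2·6 - 27·5 = 12 - 135 = -123
DE × DF = (-222, 103, -123)
|DE × DF| = √75022 ≈ 273.9014
area = ½ · 273.9014 ≈ 136.951

136.951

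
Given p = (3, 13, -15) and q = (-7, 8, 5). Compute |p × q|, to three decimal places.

i: 13·5 - (-15)·8 = 65 - (-120) = 185
j: (-15)·(-7) - 3·5 = 105 - 15 = 90
k: 3·8 - 13·(-7) = 24 - (-91) = 115
p × q = (185, 90, 115)
|p × q| = √(185² + 90² + 115²) = √55550 ≈ 235.6905

235.690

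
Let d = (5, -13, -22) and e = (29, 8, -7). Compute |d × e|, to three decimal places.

i: (-13)·(-7) - (-22)·8 = 91 - (-176) = 267
j: (-22)·29 - 5·(-7) = -638 - (-35) = -603
k: 5·8 - (-13)·29 = 40 - (-377) = 417
d × e = (267, -603, 417)
|d × e| = √(267² + (-603)² + 417²) = √608787 ≈ 780.2480

780.248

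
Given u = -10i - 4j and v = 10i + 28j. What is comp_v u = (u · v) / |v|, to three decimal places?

-7.130

u · v = (-10)·10 + (-4)·28 = -100 - 112 = -212
|v| = √(100 + 784) = √884 ≈ 29.7321
comp_v u = -212 / √884 ≈ -7.130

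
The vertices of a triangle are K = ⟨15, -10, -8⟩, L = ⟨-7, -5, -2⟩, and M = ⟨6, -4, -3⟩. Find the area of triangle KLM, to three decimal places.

52.024

KL = (-22, 5, 6),  KM = (-9, 6, 5)
i: 5·5 - 6·6 = 25 - 36 = -11
j: 6·(-9) - (-22)·5 = -54 - (-110) = 56
k: (-22)·6 - 5·(-9) = -132 - (-45) = -87
KL × KM = (-11, 56, -87)
|KL × KM| = √10826 ≈ 104.0481
area = ½ · 104.0481 ≈ 52.024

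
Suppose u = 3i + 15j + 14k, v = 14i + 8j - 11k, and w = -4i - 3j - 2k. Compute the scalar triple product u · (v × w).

793

v × w:
i: 8·(-2) - (-11)·(-3) = -16 - 33 = -49
j: (-11)·(-4) - 14·(-2) = 44 - (-28) = 72
k: 14·(-3) - 8·(-4) = -42 - (-32) = -10
v × w = (-49, 72, -10)
u · (v × w) = 3·(-49) + 15·72 + 14·(-10) = -147 + 1080 - 140 = 793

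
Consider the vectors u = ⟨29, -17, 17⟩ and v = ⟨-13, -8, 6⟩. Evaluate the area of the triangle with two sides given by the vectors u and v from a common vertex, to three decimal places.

i: (-17)·6 - 17·(-8) = -102 - (-136) = 34
j: 17·(-13) - 29·6 = -221 - 174 = -395
k: 29·(-8) - (-17)·(-13) = -232 - 221 = -453
u × v = (34, -395, -453)
|u × v| = √(34² + (-395)² + (-453)²) = √362390 ≈ 601.9884
area = ½ · 601.9884 ≈ 300.994

300.994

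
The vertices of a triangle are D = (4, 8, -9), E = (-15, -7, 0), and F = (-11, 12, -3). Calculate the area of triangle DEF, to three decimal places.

163.492

DE = (-19, -15, 9),  DF = (-15, 4, 6)
i: (-15)·6 - 9·4 = -90 - 36 = -126
j: 9·(-15) - (-19)·6 = -135 - (-114) = -21
k: (-19)·4 - (-15)·(-15) = -76 - 225 = -301
DE × DF = (-126, -21, -301)
|DE × DF| = √106918 ≈ 326.9832
area = ½ · 326.9832 ≈ 163.492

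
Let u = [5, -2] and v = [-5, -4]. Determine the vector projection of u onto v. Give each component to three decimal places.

u · v = 5·(-5) + (-2)·(-4) = -25 + 8 = -17
|v|² = 25 + 16 = 41
proj_v u = (-17/41) · (-5, -4) ≈ (2.073, 1.659)

(2.073, 1.659)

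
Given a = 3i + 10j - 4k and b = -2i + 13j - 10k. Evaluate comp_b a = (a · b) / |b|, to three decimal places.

9.926

a · b = 3·(-2) + 10·13 + (-4)·(-10) = -6 + 130 + 40 = 164
|b| = √(4 + 169 + 100) = √273 ≈ 16.5227
comp_b a = 164 / √273 ≈ 9.926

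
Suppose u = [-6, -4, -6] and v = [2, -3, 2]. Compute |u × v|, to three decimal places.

36.770

i: (-4)·2 - (-6)·(-3) = -8 - 18 = -26
j: (-6)·2 - (-6)·2 = -12 - (-12) = 0
k: (-6)·(-3) - (-4)·2 = 18 - (-8) = 26
u × v = (-26, 0, 26)
|u × v| = √((-26)² + 0² + 26²) = √1352 ≈ 36.7696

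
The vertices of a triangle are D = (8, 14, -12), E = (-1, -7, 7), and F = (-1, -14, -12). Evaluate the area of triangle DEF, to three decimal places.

281.173

DE = (-9, -21, 19),  DF = (-9, -28, 0)
i: (-21)·0 - 19·(-28) = 0 - (-532) = 532
j: 19·(-9) - (-9)·0 = -171 - 0 = -171
k: (-9)·(-28) - (-21)·(-9) = 252 - 189 = 63
DE × DF = (532, -171, 63)
|DE × DF| = √316234 ≈ 562.3469
area = ½ · 562.3469 ≈ 281.173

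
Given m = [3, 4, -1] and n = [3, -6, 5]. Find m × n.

i: 4·5 - (-1)·(-6) = 20 - 6 = 14
j: (-1)·3 - 3·5 = -3 - 15 = -18
k: 3·(-6) - 4·3 = -18 - 12 = -30
m × n = (14, -18, -30)

(14, -18, -30)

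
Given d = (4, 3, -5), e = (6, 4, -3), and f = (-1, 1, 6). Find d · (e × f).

e × f:
i: 4·6 - (-3)·1 = 24 - (-3) = 27
j: (-3)·(-1) - 6·6 = 3 - 36 = -33
k: 6·1 - 4·(-1) = 6 - (-4) = 10
e × f = (27, -33, 10)
d · (e × f) = 4·27 + 3·(-33) + (-5)·10 = 108 - 99 - 50 = -41

-41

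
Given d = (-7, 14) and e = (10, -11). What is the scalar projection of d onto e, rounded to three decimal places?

-15.068

d · e = (-7)·10 + 14·(-11) = -70 - 154 = -224
|e| = √(100 + 121) = √221 ≈ 14.8661
comp_e d = -224 / √221 ≈ -15.068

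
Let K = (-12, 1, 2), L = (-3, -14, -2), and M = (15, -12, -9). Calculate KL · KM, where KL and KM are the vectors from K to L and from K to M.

KL = L − K = (9, -15, -4)
KM = M − K = (27, -13, -11)
KL · KM = 9·27 + (-15)·(-13) + (-4)·(-11) = 243 + 195 + 44 = 482

482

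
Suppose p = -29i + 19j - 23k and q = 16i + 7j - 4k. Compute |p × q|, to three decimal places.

706.067

i: 19·(-4) - (-23)·7 = -76 - (-161) = 85
j: (-23)·16 - (-29)·(-4) = -368 - 116 = -484
k: (-29)·7 - 19·16 = -203 - 304 = -507
p × q = (85, -484, -507)
|p × q| = √(85² + (-484)² + (-507)²) = √498530 ≈ 706.0666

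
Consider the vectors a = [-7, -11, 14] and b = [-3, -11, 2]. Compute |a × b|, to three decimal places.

141.930

i: (-11)·2 - 14·(-11) = -22 - (-154) = 132
j: 14·(-3) - (-7)·2 = -42 - (-14) = -28
k: (-7)·(-11) - (-11)·(-3) = 77 - 33 = 44
a × b = (132, -28, 44)
|a × b| = √(132² + (-28)² + 44²) = √20144 ≈ 141.9296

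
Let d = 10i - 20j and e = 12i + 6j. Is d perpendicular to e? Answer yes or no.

yes

d · e = 10·12 + (-20)·6 = 120 - 120 = 0
Zero, so the vectors are orthogonal.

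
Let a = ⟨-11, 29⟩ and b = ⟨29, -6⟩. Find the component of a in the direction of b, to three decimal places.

-16.647

a · b = (-11)·29 + 29·(-6) = -319 - 174 = -493
|b| = √(841 + 36) = √877 ≈ 29.6142
comp_b a = -493 / √877 ≈ -16.647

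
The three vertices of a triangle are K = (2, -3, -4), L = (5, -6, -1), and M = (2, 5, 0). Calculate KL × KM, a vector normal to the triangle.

(-36, -12, 24)

KL = (3, -3, 3)
KM = (0, 8, 4)
i: (-3)·4 - 3·8 = -12 - 24 = -36
j: 3·0 - 3·4 = 0 - 12 = -12
k: 3·8 - (-3)·0 = 24 - 0 = 24
KL × KM = (-36, -12, 24)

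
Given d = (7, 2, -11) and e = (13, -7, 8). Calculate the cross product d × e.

i: 2·8 - (-11)·(-7) = 16 - 77 = -61
j: (-11)·13 - 7·8 = -143 - 56 = -199
k: 7·(-7) - 2·13 = -49 - 26 = -75
d × e = (-61, -199, -75)

(-61, -199, -75)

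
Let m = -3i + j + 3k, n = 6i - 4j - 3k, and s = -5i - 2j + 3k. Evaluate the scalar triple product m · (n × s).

n × s:
i: (-4)·3 - (-3)·(-2) = -12 - 6 = -18
j: (-3)·(-5) - 6·3 = 15 - 18 = -3
k: 6·(-2) - (-4)·(-5) = -12 - 20 = -32
n × s = (-18, -3, -32)
m · (n × s) = (-3)·(-18) + 1·(-3) + 3·(-32) = 54 - 3 - 96 = -45

-45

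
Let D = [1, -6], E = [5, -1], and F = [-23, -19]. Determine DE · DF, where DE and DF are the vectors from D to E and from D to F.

DE = E − D = (4, 5)
DF = F − D = (-24, -13)
DE · DF = 4·(-24) + 5·(-13) = -96 - 65 = -161

-161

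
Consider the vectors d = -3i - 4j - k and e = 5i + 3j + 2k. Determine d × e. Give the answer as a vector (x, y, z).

(-5, 1, 11)

i: (-4)·2 - (-1)·3 = -8 - (-3) = -5
j: (-1)·5 - (-3)·2 = -5 - (-6) = 1
k: (-3)·3 - (-4)·5 = -9 - (-20) = 11
d × e = (-5, 1, 11)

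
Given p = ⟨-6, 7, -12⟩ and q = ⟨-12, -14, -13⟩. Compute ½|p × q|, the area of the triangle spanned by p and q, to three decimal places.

157.846

i: 7·(-13) - (-12)·(-14) = -91 - 168 = -259
j: (-12)·(-12) - (-6)·(-13) = 144 - 78 = 66
k: (-6)·(-14) - 7·(-12) = 84 - (-84) = 168
p × q = (-259, 66, 168)
|p × q| = √((-259)² + 66² + 168²) = √99661 ≈ 315.6913
area = ½ · 315.6913 ≈ 157.846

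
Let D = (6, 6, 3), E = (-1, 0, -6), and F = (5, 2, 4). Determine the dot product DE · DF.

DE = E − D = (-7, -6, -9)
DF = F − D = (-1, -4, 1)
DE · DF = (-7)·(-1) + (-6)·(-4) + (-9)·1 = 7 + 24 - 9 = 22

22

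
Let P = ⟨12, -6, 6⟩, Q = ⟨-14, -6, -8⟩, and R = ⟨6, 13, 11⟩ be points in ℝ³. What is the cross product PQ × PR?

PQ = (-26, 0, -14)
PR = (-6, 19, 5)
i: 0·5 - (-14)·19 = 0 - (-266) = 266
j: (-14)·(-6) - (-26)·5 = 84 - (-130) = 214
k: (-26)·19 - 0·(-6) = -494 - 0 = -494
PQ × PR = (266, 214, -494)

(266, 214, -494)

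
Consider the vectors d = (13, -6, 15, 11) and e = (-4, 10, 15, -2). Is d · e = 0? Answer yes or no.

d · e = 13·(-4) + (-6)·10 + 15·15 + 11·(-2) = -52 - 60 + 225 - 22 = 91
Nonzero, so the vectors are not orthogonal.

no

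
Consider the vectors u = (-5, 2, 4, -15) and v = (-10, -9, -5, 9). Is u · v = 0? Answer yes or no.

no

u · v = (-5)·(-10) + 2·(-9) + 4·(-5) + (-15)·9 = 50 - 18 - 20 - 135 = -123
Nonzero, so the vectors are not orthogonal.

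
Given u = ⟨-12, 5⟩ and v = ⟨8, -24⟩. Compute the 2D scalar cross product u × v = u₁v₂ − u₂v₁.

248

(-12)·(-24) - 5·8 = 288 - 40 = 248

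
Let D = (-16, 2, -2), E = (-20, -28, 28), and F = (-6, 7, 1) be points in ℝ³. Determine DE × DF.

DE = (-4, -30, 30)
DF = (10, 5, 3)
i: (-30)·3 - 30·5 = -90 - 150 = -240
j: 30·10 - (-4)·3 = 300 - (-12) = 312
k: (-4)·5 - (-30)·10 = -20 - (-300) = 280
DE × DF = (-240, 312, 280)

(-240, 312, 280)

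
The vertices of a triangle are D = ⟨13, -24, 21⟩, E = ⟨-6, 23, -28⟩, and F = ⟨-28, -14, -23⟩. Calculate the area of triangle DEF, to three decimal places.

1311.791

DE = (-19, 47, -49),  DF = (-41, 10, -44)
i: 47·(-44) - (-49)·10 = -2068 - (-490) = -1578
j: (-49)·(-41) - (-19)·(-44) = 2009 - 836 = 1173
k: (-19)·10 - 47·(-41) = -190 - (-1927) = 1737
DE × DF = (-1578, 1173, 1737)
|DE × DF| = √6883182 ≈ 2623.5819
area = ½ · 2623.5819 ≈ 1311.791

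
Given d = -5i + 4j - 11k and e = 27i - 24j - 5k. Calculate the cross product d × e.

i: 4·(-5) - (-11)·(-24) = -20 - 264 = -284
j: (-11)·27 - (-5)·(-5) = -297 - 25 = -322
k: (-5)·(-24) - 4·27 = 120 - 108 = 12
d × e = (-284, -322, 12)

(-284, -322, 12)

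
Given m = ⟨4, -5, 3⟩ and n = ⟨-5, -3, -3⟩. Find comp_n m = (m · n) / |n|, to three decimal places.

m · n = 4·(-5) + (-5)·(-3) + 3·(-3) = -20 + 15 - 9 = -14
|n| = √(25 + 9 + 9) = √43 ≈ 6.5574
comp_n m = -14 / √43 ≈ -2.135

-2.135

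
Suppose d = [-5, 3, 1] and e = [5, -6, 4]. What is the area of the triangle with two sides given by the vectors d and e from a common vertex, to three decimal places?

17.132

i: 3·4 - 1·(-6) = 12 - (-6) = 18
j: 1·5 - (-5)·4 = 5 - (-20) = 25
k: (-5)·(-6) - 3·5 = 30 - 15 = 15
d × e = (18, 25, 15)
|d × e| = √(18² + 25² + 15²) = √1174 ≈ 34.2637
area = ½ · 34.2637 ≈ 17.132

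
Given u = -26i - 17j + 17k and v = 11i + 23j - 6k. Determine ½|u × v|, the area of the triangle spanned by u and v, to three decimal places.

i: (-17)·(-6) - 17·23 = 102 - 391 = -289
j: 17·11 - (-26)·(-6) = 187 - 156 = 31
k: (-26)·23 - (-17)·11 = -598 - (-187) = -411
u × v = (-289, 31, -411)
|u × v| = √((-289)² + 31² + (-411)²) = √253403 ≈ 503.3915
area = ½ · 503.3915 ≈ 251.696

251.696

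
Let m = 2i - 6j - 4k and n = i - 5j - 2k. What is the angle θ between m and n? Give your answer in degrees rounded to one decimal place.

m · n = 2·1 + (-6)·(-5) + (-4)·(-2) = 2 + 30 + 8 = 40
|m|² = 4 + 36 + 16 = 56,  |m| = √56 ≈ 7.483315
|n|² = 1 + 25 + 4 = 30,  |n| = √30 ≈ 5.477226
cos θ = 40 / (7.483315 · 5.477226) ≈ 0.97590
θ = arccos(0.97590) ≈ 12.6°

12.6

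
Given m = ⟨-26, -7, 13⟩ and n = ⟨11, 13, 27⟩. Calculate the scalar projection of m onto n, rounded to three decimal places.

m · n = (-26)·11 + (-7)·13 + 13·27 = -286 - 91 + 351 = -26
|n| = √(121 + 169 + 729) = √1019 ≈ 31.9218
comp_n m = -26 / √1019 ≈ -0.814

-0.814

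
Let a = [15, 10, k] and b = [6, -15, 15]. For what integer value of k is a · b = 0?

4

a · b = 15·6 + 10·(-15) + k·15 = -60 + 15k
Set equal to 0: 15k = 60, so k = 4.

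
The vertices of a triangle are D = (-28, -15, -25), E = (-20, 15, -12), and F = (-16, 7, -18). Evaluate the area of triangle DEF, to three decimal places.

DE = (8, 30, 13),  DF = (12, 22, 7)
i: 30·7 - 13·22 = 210 - 286 = -76
j: 13·12 - 8·7 = 156 - 56 = 100
k: 8·22 - 30·12 = 176 - 360 = -184
DE × DF = (-76, 100, -184)
|DE × DF| = √49632 ≈ 222.7824
area = ½ · 222.7824 ≈ 111.391

111.391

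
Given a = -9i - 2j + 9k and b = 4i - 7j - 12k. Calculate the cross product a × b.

(87, -72, 71)

i: (-2)·(-12) - 9·(-7) = 24 - (-63) = 87
j: 9·4 - (-9)·(-12) = 36 - 108 = -72
k: (-9)·(-7) - (-2)·4 = 63 - (-8) = 71
a × b = (87, -72, 71)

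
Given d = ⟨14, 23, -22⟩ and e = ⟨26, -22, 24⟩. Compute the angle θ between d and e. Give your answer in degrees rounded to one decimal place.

117.5

d · e = 14·26 + 23·(-22) + (-22)·24 = 364 - 506 - 528 = -670
|d|² = 196 + 529 + 484 = 1209,  |d| = √1209 ≈ 34.770677
|e|² = 676 + 484 + 576 = 1736,  |e| = √1736 ≈ 41.665333
cos θ = -670 / (34.770677 · 41.665333) ≈ -0.46247
θ = arccos(-0.46247) ≈ 117.5°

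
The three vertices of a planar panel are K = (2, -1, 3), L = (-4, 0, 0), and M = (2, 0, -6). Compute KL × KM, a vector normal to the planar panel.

(-6, -54, -6)

KL = (-6, 1, -3)
KM = (0, 1, -9)
i: 1·(-9) - (-3)·1 = -9 - (-3) = -6
j: (-3)·0 - (-6)·(-9) = 0 - 54 = -54
k: (-6)·1 - 1·0 = -6 - 0 = -6
KL × KM = (-6, -54, -6)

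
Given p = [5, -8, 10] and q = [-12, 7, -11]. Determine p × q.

i: (-8)·(-11) - 10·7 = 88 - 70 = 18
j: 10·(-12) - 5·(-11) = -120 - (-55) = -65
k: 5·7 - (-8)·(-12) = 35 - 96 = -61
p × q = (18, -65, -61)

(18, -65, -61)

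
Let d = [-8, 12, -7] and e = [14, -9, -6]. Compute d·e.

d · e = (-8)·14 + 12·(-9) + (-7)·(-6) = -112 - 108 + 42 = -178

-178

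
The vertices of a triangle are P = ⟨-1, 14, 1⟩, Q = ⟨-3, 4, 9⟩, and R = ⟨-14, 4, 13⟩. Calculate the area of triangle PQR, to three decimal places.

PQ = (-2, -10, 8),  PR = (-13, -10, 12)
i: (-10)·12 - 8·(-10) = -120 - (-80) = -40
j: 8·(-13) - (-2)·12 = -104 - (-24) = -80
k: (-2)·(-10) - (-10)·(-13) = 20 - 130 = -110
PQ × PR = (-40, -80, -110)
|PQ × PR| = √20100 ≈ 141.7745
area = ½ · 141.7745 ≈ 70.887

70.887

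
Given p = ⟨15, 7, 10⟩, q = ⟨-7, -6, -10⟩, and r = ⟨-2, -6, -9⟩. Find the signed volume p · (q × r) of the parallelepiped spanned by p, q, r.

q × r:
i: (-6)·(-9) - (-10)·(-6) = 54 - 60 = -6
j: (-10)·(-2) - (-7)·(-9) = 20 - 63 = -43
k: (-7)·(-6) - (-6)·(-2) = 42 - 12 = 30
q × r = (-6, -43, 30)
p · (q × r) = 15·(-6) + 7·(-43) + 10·30 = -90 - 301 + 300 = -91

-91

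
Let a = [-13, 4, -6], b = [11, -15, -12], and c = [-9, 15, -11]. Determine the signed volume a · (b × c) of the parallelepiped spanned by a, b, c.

b × c:
i: (-15)·(-11) - (-12)·15 = 165 - (-180) = 345
j: (-12)·(-9) - 11·(-11) = 108 - (-121) = 229
k: 11·15 - (-15)·(-9) = 165 - 135 = 30
b × c = (345, 229, 30)
a · (b × c) = (-13)·345 + 4·229 + (-6)·30 = -4485 + 916 - 180 = -3749

-3749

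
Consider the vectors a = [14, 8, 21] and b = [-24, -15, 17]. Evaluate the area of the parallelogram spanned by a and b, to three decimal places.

868.498

i: 8·17 - 21·(-15) = 136 - (-315) = 451
j: 21·(-24) - 14·17 = -504 - 238 = -742
k: 14·(-15) - 8·(-24) = -210 - (-192) = -18
a × b = (451, -742, -18)
|a × b| = √(451² + (-742)² + (-18)²) = √754289 ≈ 868.4981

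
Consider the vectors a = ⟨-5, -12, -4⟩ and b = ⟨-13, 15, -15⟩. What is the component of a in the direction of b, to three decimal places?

a · b = (-5)·(-13) + (-12)·15 + (-4)·(-15) = 65 - 180 + 60 = -55
|b| = √(169 + 225 + 225) = √619 ≈ 24.8797
comp_b a = -55 / √619 ≈ -2.211

-2.211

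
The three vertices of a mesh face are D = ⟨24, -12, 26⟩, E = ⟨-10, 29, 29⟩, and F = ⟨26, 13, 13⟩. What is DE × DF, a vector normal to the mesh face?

DE = (-34, 41, 3)
DF = (2, 25, -13)
i: 41·(-13) - 3·25 = -533 - 75 = -608
j: 3·2 - (-34)·(-13) = 6 - 442 = -436
k: (-34)·25 - 41·2 = -850 - 82 = -932
DE × DF = (-608, -436, -932)

(-608, -436, -932)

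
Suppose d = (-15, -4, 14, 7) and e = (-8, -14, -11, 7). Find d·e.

71

d · e = (-15)·(-8) + (-4)·(-14) + 14·(-11) + 7·7 = 120 + 56 - 154 + 49 = 71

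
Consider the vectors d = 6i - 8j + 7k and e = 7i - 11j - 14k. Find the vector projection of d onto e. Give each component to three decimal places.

(0.612, -0.962, -1.224)

d · e = 6·7 + (-8)·(-11) + 7·(-14) = 42 + 88 - 98 = 32
|e|² = 49 + 121 + 196 = 366
proj_e d = (32/366) · (7, -11, -14) ≈ (0.612, -0.962, -1.224)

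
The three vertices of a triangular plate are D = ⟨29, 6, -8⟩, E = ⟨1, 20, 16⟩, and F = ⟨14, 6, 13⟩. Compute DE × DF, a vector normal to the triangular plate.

DE = (-28, 14, 24)
DF = (-15, 0, 21)
i: 14·21 - 24·0 = 294 - 0 = 294
j: 24·(-15) - (-28)·21 = -360 - (-588) = 228
k: (-28)·0 - 14·(-15) = 0 - (-210) = 210
DE × DF = (294, 228, 210)

(294, 228, 210)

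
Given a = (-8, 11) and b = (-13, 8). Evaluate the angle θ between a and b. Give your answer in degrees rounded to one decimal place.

a · b = (-8)·(-13) + 11·8 = 104 + 88 = 192
|a|² = 64 + 121 = 185,  |a| = √185 ≈ 13.601471
|b|² = 169 + 64 = 233,  |b| = √233 ≈ 15.264338
cos θ = 192 / (13.601471 · 15.264338) ≈ 0.92478
θ = arccos(0.92478) ≈ 22.4°

22.4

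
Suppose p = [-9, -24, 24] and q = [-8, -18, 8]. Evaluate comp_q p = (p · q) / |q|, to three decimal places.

32.737

p · q = (-9)·(-8) + (-24)·(-18) + 24·8 = 72 + 432 + 192 = 696
|q| = √(64 + 324 + 64) = √452 ≈ 21.2603
comp_q p = 696 / √452 ≈ 32.737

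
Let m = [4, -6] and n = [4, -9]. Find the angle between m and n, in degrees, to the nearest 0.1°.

m · n = 4·4 + (-6)·(-9) = 16 + 54 = 70
|m|² = 16 + 36 = 52,  |m| = √52 ≈ 7.211103
|n|² = 16 + 81 = 97,  |n| = √97 ≈ 9.848858
cos θ = 70 / (7.211103 · 9.848858) ≈ 0.98562
θ = arccos(0.98562) ≈ 9.7°

9.7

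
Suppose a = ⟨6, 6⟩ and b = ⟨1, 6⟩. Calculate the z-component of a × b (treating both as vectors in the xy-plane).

6·6 - 6·1 = 36 - 6 = 30

30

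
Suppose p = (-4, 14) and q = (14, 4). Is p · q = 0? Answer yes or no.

p · q = (-4)·14 + 14·4 = -56 + 56 = 0
Zero, so the vectors are orthogonal.

yes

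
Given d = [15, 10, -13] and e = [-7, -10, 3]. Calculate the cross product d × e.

i: 10·3 - (-13)·(-10) = 30 - 130 = -100
j: (-13)·(-7) - 15·3 = 91 - 45 = 46
k: 15·(-10) - 10·(-7) = -150 - (-70) = -80
d × e = (-100, 46, -80)

(-100, 46, -80)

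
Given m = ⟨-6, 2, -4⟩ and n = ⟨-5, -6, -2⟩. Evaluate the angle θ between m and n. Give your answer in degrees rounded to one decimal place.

64.5

m · n = (-6)·(-5) + 2·(-6) + (-4)·(-2) = 30 - 12 + 8 = 26
|m|² = 36 + 4 + 16 = 56,  |m| = √56 ≈ 7.483315
|n|² = 25 + 36 + 4 = 65,  |n| = √65 ≈ 8.062258
cos θ = 26 / (7.483315 · 8.062258) ≈ 0.43095
θ = arccos(0.43095) ≈ 64.5°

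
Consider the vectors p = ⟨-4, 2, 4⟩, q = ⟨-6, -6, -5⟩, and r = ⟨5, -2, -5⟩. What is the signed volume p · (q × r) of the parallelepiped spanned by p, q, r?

q × r:
i: (-6)·(-5) - (-5)·(-2) = 30 - 10 = 20
j: (-5)·5 - (-6)·(-5) = -25 - 30 = -55
k: (-6)·(-2) - (-6)·5 = 12 - (-30) = 42
q × r = (20, -55, 42)
p · (q × r) = (-4)·20 + 2·(-55) + 4·42 = -80 - 110 + 168 = -22

-22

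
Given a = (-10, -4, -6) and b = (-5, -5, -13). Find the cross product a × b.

i: (-4)·(-13) - (-6)·(-5) = 52 - 30 = 22
j: (-6)·(-5) - (-10)·(-13) = 30 - 130 = -100
k: (-10)·(-5) - (-4)·(-5) = 50 - 20 = 30
a × b = (22, -100, 30)

(22, -100, 30)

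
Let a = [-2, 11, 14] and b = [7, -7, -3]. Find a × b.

i: 11·(-3) - 14·(-7) = -33 - (-98) = 65
j: 14·7 - (-2)·(-3) = 98 - 6 = 92
k: (-2)·(-7) - 11·7 = 14 - 77 = -63
a × b = (65, 92, -63)

(65, 92, -63)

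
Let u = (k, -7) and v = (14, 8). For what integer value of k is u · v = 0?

4

u · v = k·14 + (-7)·8 = -56 + 14k
Set equal to 0: 14k = 56, so k = 4.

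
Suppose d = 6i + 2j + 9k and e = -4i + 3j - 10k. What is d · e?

-108

d · e = 6·(-4) + 2·3 + 9·(-10) = -24 + 6 - 90 = -108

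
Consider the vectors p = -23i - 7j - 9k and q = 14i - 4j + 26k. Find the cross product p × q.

i: (-7)·26 - (-9)·(-4) = -182 - 36 = -218
j: (-9)·14 - (-23)·26 = -126 - (-598) = 472
k: (-23)·(-4) - (-7)·14 = 92 - (-98) = 190
p × q = (-218, 472, 190)

(-218, 472, 190)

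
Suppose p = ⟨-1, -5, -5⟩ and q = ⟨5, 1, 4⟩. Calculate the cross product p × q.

i: (-5)·4 - (-5)·1 = -20 - (-5) = -15
j: (-5)·5 - (-1)·4 = -25 - (-4) = -21
k: (-1)·1 - (-5)·5 = -1 - (-25) = 24
p × q = (-15, -21, 24)

(-15, -21, 24)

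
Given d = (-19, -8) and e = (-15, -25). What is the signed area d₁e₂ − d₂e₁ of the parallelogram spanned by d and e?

(-19)·(-25) - (-8)·(-15) = 475 - 120 = 355

355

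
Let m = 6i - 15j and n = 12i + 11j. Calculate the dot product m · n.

-93

m · n = 6·12 + (-15)·11 = 72 - 165 = -93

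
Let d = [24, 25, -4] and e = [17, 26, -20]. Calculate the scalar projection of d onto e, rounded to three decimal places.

d · e = 24·17 + 25·26 + (-4)·(-20) = 408 + 650 + 80 = 1138
|e| = √(289 + 676 + 400) = √1365 ≈ 36.9459
comp_e d = 1138 / √1365 ≈ 30.802

30.802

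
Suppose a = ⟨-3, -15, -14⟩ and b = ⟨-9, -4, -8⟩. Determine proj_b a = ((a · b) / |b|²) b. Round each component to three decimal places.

a · b = (-3)·(-9) + (-15)·(-4) + (-14)·(-8) = 27 + 60 + 112 = 199
|b|² = 81 + 16 + 64 = 161
proj_b a = (199/161) · (-9, -4, -8) ≈ (-11.124, -4.944, -9.888)

(-11.124, -4.944, -9.888)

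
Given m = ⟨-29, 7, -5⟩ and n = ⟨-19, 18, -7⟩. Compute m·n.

m · n = (-29)·(-19) + 7·18 + (-5)·(-7) = 551 + 126 + 35 = 712

712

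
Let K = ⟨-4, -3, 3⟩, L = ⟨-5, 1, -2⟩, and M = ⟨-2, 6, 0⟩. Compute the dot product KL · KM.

KL = L − K = (-1, 4, -5)
KM = M − K = (2, 9, -3)
KL · KM = (-1)·2 + 4·9 + (-5)·(-3) = -2 + 36 + 15 = 49

49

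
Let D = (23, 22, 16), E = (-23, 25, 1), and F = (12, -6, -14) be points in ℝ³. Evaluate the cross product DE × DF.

DE = (-46, 3, -15)
DF = (-11, -28, -30)
i: 3·(-30) - (-15)·(-28) = -90 - 420 = -510
j: (-15)·(-11) - (-46)·(-30) = 165 - 1380 = -1215
k: (-46)·(-28) - 3·(-11) = 1288 - (-33) = 1321
DE × DF = (-510, -1215, 1321)

(-510, -1215, 1321)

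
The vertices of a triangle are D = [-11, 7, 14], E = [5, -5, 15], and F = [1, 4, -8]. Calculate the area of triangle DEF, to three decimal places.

230.760

DE = (16, -12, 1),  DF = (12, -3, -22)
i: (-12)·(-22) - 1·(-3) = 264 - (-3) = 267
j: 1·12 - 16·(-22) = 12 - (-352) = 364
k: 16·(-3) - (-12)·12 = -48 - (-144) = 96
DE × DF = (267, 364, 96)
|DE × DF| = √213001 ≈ 461.5203
area = ½ · 461.5203 ≈ 230.760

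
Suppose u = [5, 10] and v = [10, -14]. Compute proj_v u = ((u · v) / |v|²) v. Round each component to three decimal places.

(-3.041, 4.257)

u · v = 5·10 + 10·(-14) = 50 - 140 = -90
|v|² = 100 + 196 = 296
proj_v u = (-90/296) · (10, -14) ≈ (-3.041, 4.257)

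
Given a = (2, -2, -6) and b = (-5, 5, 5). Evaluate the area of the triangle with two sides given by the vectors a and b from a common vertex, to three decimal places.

14.142

i: (-2)·5 - (-6)·5 = -10 - (-30) = 20
j: (-6)·(-5) - 2·5 = 30 - 10 = 20
k: 2·5 - (-2)·(-5) = 10 - 10 = 0
a × b = (20, 20, 0)
|a × b| = √(20² + 20² + 0²) = √800 ≈ 28.2843
area = ½ · 28.2843 ≈ 14.142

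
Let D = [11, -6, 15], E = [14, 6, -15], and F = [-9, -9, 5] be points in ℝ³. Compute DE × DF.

DE = (3, 12, -30)
DF = (-20, -3, -10)
i: 12·(-10) - (-30)·(-3) = -120 - 90 = -210
j: (-30)·(-20) - 3·(-10) = 600 - (-30) = 630
k: 3·(-3) - 12·(-20) = -9 - (-240) = 231
DE × DF = (-210, 630, 231)

(-210, 630, 231)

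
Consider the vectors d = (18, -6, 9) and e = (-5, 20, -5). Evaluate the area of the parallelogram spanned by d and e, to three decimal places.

365.274

i: (-6)·(-5) - 9·20 = 30 - 180 = -150
j: 9·(-5) - 18·(-5) = -45 - (-90) = 45
k: 18·20 - (-6)·(-5) = 360 - 30 = 330
d × e = (-150, 45, 330)
|d × e| = √((-150)² + 45² + 330²) = √133425 ≈ 365.2739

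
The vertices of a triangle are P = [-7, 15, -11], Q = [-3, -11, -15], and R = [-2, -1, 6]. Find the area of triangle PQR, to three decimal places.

258.909

PQ = (4, -26, -4),  PR = (5, -16, 17)
i: (-26)·17 - (-4)·(-16) = -442 - 64 = -506
j: (-4)·5 - 4·17 = -20 - 68 = -88
k: 4·(-16) - (-26)·5 = -64 - (-130) = 66
PQ × PR = (-506, -88, 66)
|PQ × PR| = √268136 ≈ 517.8185
area = ½ · 517.8185 ≈ 258.909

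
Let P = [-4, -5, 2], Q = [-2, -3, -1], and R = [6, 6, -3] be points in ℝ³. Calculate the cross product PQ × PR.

(23, -20, 2)

PQ = (2, 2, -3)
PR = (10, 11, -5)
i: 2·(-5) - (-3)·11 = -10 - (-33) = 23
j: (-3)·10 - 2·(-5) = -30 - (-10) = -20
k: 2·11 - 2·10 = 22 - 20 = 2
PQ × PR = (23, -20, 2)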